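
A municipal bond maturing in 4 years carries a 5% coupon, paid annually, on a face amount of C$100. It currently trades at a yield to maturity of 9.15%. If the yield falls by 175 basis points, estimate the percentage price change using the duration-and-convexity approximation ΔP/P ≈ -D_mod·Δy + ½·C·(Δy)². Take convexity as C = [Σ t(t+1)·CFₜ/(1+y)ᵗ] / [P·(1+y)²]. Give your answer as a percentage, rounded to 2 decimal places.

With y = 0.0915:
  t   CF        PV=CF/(1+0.0915)^t    t·PV        t(t+1)·PV
  1         5.00         4.5809         4.5809           9.1617
  2         5.00         4.1968         8.3937          25.1810
  3         5.00         3.8450        11.5351          46.1403
  4       105.00        73.9766       295.9064       1,479.5319
  Σ                     86.5993       320.4160       1,560.0149
P = 86.5993; D_Mac = 3.69998 yrs; D_mod = 3.38981 yrs; C = 15.12052.
Duration effect: -3.38981 × (-0.0175) = +0.059322
Convexity effect: 0.5 × 15.12052 × (-0.0175)² = +0.0023153
ΔP/P ≈ +0.059322 + 0.0023153 = +0.061637 = +6.1637%.

+6.16%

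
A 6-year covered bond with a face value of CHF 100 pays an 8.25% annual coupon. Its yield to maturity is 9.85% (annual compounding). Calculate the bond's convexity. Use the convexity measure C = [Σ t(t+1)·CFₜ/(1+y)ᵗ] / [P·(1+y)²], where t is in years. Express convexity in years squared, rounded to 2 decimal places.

26.61

With y = 0.0985:
  t   CF        PV=CF/(1+0.0985)^t    t·PV        t(t+1)·PV
  1         8.25         7.5102         7.5102          15.0205
  2         8.25         6.8368        13.6736          41.0209
  3         8.25         6.2238        18.6713          74.6853
  4         8.25         5.6657        22.6628         113.3140
  5         8.25         5.1577        25.7884         154.7301
  6       108.25        61.6066       369.6399       2,587.4790
  Σ                     93.0008       457.9462       2,986.2498
P = 93.0008.
Convexity = Σ t(t+1)·PV / [P·(1+y)²] = 2,986.2498 / (93.0008 × 1.206702) = 26.60965.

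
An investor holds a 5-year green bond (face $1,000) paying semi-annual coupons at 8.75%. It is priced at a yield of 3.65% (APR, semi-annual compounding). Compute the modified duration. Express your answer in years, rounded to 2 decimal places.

Periodic yield y = 0.01825. First find Macaulay duration:
  t   CF        PV=CF/(1+0.01825)^t    t·PV
  1        43.75        42.9659        42.9659
  2        43.75        42.1958        84.3916
  3        43.75        41.4395       124.3186
  4        43.75        40.6968       162.7872
  5        43.75        39.9674       199.8370
  6        43.75        39.2511       235.5064
  7        43.75        38.5476       269.8331
  8        43.75        37.8567       302.8536
  9        43.75        37.1782       334.6037
  10    1,043.75       871.0685     8,710.6848
  Σ                  1,231.1674    10,467.7820
P = 1,231.1674; Macaulay duration = 10,467.7820 / 1,231.1674 = 8.50232 half-year periods = 4.25116 years.
Modified duration = D_Mac / (1 + y) = 4.25116 / 1.01825 = 4.17497 years.

4.17 years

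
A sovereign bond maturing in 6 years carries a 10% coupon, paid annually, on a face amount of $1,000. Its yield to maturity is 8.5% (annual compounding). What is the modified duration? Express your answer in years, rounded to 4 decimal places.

4.4547 years

Periodic yield y = 0.085. First find Macaulay duration:
  t   CF        PV=CF/(1+0.085)^t    t·PV
  1       100.00        92.1659        92.1659
  2       100.00        84.9455       169.8911
  3       100.00        78.2908       234.8724
  4       100.00        72.1574       288.6297
  5       100.00        66.5045       332.5227
  6     1,100.00       674.2396     4,045.4376
  Σ                  1,068.3038     5,163.5194
P = 1,068.3038; Macaulay duration = 5,163.5194 / 1,068.3038 = 4.83338 years.
Modified duration = D_Mac / (1 + y) = 4.83338 / 1.085 = 4.45473 years.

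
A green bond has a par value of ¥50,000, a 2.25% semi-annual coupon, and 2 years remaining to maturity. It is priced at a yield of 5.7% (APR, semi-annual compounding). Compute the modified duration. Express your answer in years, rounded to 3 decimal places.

1.911 years

Periodic yield y = 0.0285. First find Macaulay duration:
  t   CF        PV=CF/(1+0.0285)^t    t·PV
  1       562.50       546.9130       546.9130
  2       562.50       531.7579     1,063.5158
  3       562.50       517.0227     1,551.0682
  4    50,562.50    45,186.7759   180,747.1034
  Σ                 46,782.4694   183,908.6003
P = 46,782.4694; Macaulay duration = 183,908.6003 / 46,782.4694 = 3.93114 half-year periods = 1.96557 years.
Modified duration = D_Mac / (1 + y) = 1.96557 / 1.0285 = 1.91111 years.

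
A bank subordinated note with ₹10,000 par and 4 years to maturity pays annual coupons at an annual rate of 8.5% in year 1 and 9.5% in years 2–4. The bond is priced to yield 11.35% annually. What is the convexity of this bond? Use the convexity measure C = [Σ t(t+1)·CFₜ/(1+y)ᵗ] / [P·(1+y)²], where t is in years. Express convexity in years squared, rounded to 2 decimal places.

With y = 0.1135:
  t   CF        PV=CF/(1+0.1135)^t    t·PV        t(t+1)·PV
  1       850.00       763.3588       763.3588       1,526.7176
  2       950.00       766.2018     1,532.4036       4,597.2107
  3       950.00       688.1022     2,064.3066       8,257.2263
  4    10,950.00     7,122.8407    28,491.3629     142,456.8147
  Σ                  9,340.5035    32,851.4319     156,837.9693
P = 9,340.5035.
Convexity = Σ t(t+1)·PV / [P·(1+y)²] = 156,837.9693 / (9,340.5035 × 1.239882) = 13.54255.

13.54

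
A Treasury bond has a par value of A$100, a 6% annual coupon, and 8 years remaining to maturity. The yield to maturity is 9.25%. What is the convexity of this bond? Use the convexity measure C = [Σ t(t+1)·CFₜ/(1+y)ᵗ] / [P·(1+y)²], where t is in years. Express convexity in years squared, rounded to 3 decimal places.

With y = 0.0925:
  t   CF        PV=CF/(1+0.0925)^t    t·PV        t(t+1)·PV
  1         6.00         5.4920         5.4920          10.9840
  2         6.00         5.0270        10.0540          30.1620
  3         6.00         4.6014        13.8041          55.2164
  4         6.00         4.2118        16.8471          84.2356
  5         6.00         3.8552        19.2759         115.6552
  6         6.00         3.5288        21.1726         148.2081
  7         6.00         3.2300        22.6099         180.8794
  8       106.00        52.2317       417.8537       3,760.6836
  Σ                     82.1778       527.1093       4,386.0242
P = 82.1778.
Convexity = Σ t(t+1)·PV / [P·(1+y)²] = 4,386.0242 / (82.1778 × 1.193556) = 44.71711.

44.717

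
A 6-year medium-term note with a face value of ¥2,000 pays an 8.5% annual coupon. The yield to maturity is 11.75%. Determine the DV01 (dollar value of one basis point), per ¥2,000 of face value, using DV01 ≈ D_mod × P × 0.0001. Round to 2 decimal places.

¥0.75

Periodic yield y = 0.1175.
  t   CF        PV=CF/(1+0.1175)^t    t·PV
  1       170.00       152.1253       152.1253
  2       170.00       136.1300       272.2600
  3       170.00       121.8166       365.4497
  4       170.00       109.0081       436.0324
  5       170.00        97.5464       487.7320
  6     2,170.00     1,114.2292     6,685.3753
  Σ                  1,730.8556     8,398.9747
P = 1,730.8556; D_Mac = 4.85250 yrs; D_mod = 4.34228 yrs.
DV01 ≈ 4.34228 × 1,730.8556 × 0.0001 = 0.751586.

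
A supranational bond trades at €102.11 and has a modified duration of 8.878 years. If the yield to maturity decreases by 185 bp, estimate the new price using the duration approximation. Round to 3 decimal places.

€118.881

Duration approximation: ΔP/P ≈ -D_mod · Δy = -8.878 × (-0.0185) = +0.164243.
New price ≈ 102.11 × (1 + 0.164243) = 118.88085273.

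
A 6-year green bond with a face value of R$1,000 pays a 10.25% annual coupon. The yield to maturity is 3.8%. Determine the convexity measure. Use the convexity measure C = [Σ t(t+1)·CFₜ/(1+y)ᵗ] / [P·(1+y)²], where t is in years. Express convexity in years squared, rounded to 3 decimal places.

With y = 0.038:
  t   CF        PV=CF/(1+0.038)^t    t·PV        t(t+1)·PV
  1       102.50        98.7476        98.7476         197.4952
  2       102.50        95.1326       190.2651         570.7953
  3       102.50        91.6499       274.9496       1,099.7983
  4       102.50        88.2947       353.1787       1,765.8933
  5       102.50        85.0623       425.3115       2,551.8689
  6     1,102.50       881.4435     5,288.6610      37,020.6268
  Σ                  1,340.3305     6,631.1134      43,206.4777
P = 1,340.3305.
Convexity = Σ t(t+1)·PV / [P·(1+y)²] = 43,206.4777 / (1,340.3305 × 1.077444) = 29.91867.

29.919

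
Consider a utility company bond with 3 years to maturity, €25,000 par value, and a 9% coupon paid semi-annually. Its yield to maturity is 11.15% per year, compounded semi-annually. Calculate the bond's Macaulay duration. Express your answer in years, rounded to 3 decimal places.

Periodic yield y = 0.05575. Discount each cash flow and weight by its period:
  t   CF        PV=CF/(1+0.05575)^t    t·PV
  1     1,125.00     1,065.5932     1,065.5932
  2     1,125.00     1,009.3234     2,018.6468
  3     1,125.00       956.0250     2,868.0750
  4     1,125.00       905.5411     3,622.1644
  5     1,125.00       857.7230     4,288.6152
  6    26,125.00    18,866.4313   113,198.5878
  Σ                 23,660.6370   127,061.6823
Price P = Σ PV = 23,660.6370.
Macaulay duration = Σ(t·PV) / P = 127,061.6823 / 23,660.6370 = 5.37017 half-year periods.
In years: 5.37017 / 2 = 2.68509 years.

2.685 years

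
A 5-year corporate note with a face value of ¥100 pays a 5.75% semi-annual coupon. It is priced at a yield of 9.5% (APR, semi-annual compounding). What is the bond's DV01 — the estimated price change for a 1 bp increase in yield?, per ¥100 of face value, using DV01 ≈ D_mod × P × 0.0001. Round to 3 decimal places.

Periodic yield y = 0.0475.
  t   CF        PV=CF/(1+0.0475)^t    t·PV
  1        2.875         2.7446         2.7446
  2        2.875         2.6202         5.2403
  3        2.875         2.5014         7.5041
  4        2.875         2.3879         9.5517
  5        2.875         2.2796        11.3982
  6        2.875         2.1763        13.0576
  7        2.875         2.0776        14.5431
  8        2.875         1.9834        15.8670
  9        2.875         1.8934        17.0410
  10     102.875        64.6799       646.7993
  Σ                     85.3443       743.7471
P = 85.3443; D_Mac = 8.71466 half-year periods = 4.35733 yrs; D_mod = 4.15974 yrs.
DV01 ≈ 4.15974 × 85.3443 × 0.0001 = 0.035501.

¥0.036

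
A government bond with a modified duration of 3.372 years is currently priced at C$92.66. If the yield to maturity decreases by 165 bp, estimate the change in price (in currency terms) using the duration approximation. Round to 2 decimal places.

Duration approximation: ΔP/P ≈ -D_mod · Δy = -3.372 × (-0.0165) = +0.055638.
ΔP ≈ 92.66 × (+0.055638) = +5.15541708.

+C$5.16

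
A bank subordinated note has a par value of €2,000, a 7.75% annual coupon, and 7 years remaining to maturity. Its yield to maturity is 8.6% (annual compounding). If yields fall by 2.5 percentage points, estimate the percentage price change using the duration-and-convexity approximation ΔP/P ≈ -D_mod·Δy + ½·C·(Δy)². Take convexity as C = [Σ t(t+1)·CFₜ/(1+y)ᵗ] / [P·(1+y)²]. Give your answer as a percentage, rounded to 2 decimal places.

+14.05%

With y = 0.086:
  t   CF        PV=CF/(1+0.086)^t    t·PV        t(t+1)·PV
  1       155.00       142.7256       142.7256         285.4512
  2       155.00       131.4232       262.8464         788.5392
  3       155.00       121.0158       363.0475       1,452.1901
  4       155.00       111.4326       445.7305       2,228.6527
  5       155.00       102.6083       513.0416       3,078.2496
  6       155.00        94.4828       566.8968       3,968.2775
  7     2,155.00     1,209.5909     8,467.1360      67,737.0883
  Σ                  1,913.2793    10,761.4245      79,538.4486
P = 1,913.2793; D_Mac = 5.62460 yrs; D_mod = 5.17919 yrs; C = 35.24838.
Duration effect: -5.17919 × (-0.025) = +0.129480
Convexity effect: 0.5 × 35.24838 × (-0.025)² = +0.0110151
ΔP/P ≈ +0.129480 + 0.0110151 = +0.140495 = +14.0495%.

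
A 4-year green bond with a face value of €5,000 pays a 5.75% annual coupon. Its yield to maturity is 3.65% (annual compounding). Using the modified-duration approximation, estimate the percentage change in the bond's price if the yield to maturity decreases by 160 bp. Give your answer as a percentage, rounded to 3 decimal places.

+5.709%

Periodic yield y = 0.0365. Modified duration first:
  t   CF        PV=CF/(1+0.0365)^t    t·PV
  1       287.50       277.3758       277.3758
  2       287.50       267.6081       535.2162
  3       287.50       258.1844       774.5531
  4     5,287.50     4,581.1357    18,324.5427
  Σ                  5,384.3039    19,911.6878
P = 5,384.3039; D_Mac = 3.69810 yrs; D_mod = 3.69810/(1+0.0365) = 3.56787 yrs.
ΔP/P ≈ -D_mod · Δy = -3.56787 × (-0.016) = +0.057086 = +5.7086%.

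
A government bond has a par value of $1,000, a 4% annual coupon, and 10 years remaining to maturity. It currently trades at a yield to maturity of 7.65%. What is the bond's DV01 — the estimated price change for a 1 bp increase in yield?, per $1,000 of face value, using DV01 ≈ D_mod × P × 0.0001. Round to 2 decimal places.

Periodic yield y = 0.0765.
  t   CF        PV=CF/(1+0.0765)^t    t·PV
  1        40.00        37.1575        37.1575
  2        40.00        34.5169        69.0338
  3        40.00        32.0640        96.1920
  4        40.00        29.7854       119.1417
  5        40.00        27.6688       138.3438
  6        40.00        25.7025       154.2151
  7        40.00        23.8760       167.1321
  8        40.00        22.1793       177.4344
  9        40.00        20.6032       185.4284
  10    1,040.00       497.6145     4,976.1447
  Σ                    751.1680     6,120.2235
P = 751.1680; D_Mac = 8.14761 yrs; D_mod = 7.56861 yrs.
DV01 ≈ 7.56861 × 751.1680 × 0.0001 = 0.568530.

$0.57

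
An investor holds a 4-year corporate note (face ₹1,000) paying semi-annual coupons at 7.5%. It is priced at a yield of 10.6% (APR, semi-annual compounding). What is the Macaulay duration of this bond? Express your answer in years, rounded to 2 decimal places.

3.50 years

Periodic yield y = 0.053. Discount each cash flow and weight by its period:
  t   CF        PV=CF/(1+0.053)^t    t·PV
  1        37.50        35.6125        35.6125
  2        37.50        33.8201        67.6401
  3        37.50        32.1178        96.3535
  4        37.50        30.5013       122.0050
  5        37.50        28.9661       144.8303
  6        37.50        27.5081       165.0488
  7        37.50        26.1236       182.8651
  8     1,037.50       686.3745     5,490.9959
  Σ                    901.0240     6,305.3513
Price P = Σ PV = 901.0240.
Macaulay duration = Σ(t·PV) / P = 6,305.3513 / 901.0240 = 6.99798 half-year periods.
In years: 6.99798 / 2 = 3.49899 years.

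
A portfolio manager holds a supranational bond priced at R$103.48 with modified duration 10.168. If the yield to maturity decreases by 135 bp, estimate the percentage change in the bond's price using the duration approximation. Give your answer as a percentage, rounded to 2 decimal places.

Duration approximation: ΔP/P ≈ -D_mod · Δy = -10.168 × (-0.0135) = +0.137268.
As a percentage: +13.7268%.

+13.73%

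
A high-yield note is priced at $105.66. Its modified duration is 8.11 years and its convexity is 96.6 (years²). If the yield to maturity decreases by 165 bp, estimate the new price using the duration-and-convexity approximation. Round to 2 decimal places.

Duration effect: -D_mod·Δy = -8.11 × (-0.0165) = +0.133815
Convexity effect: ½·C·(Δy)² = 0.5 × 96.6 × (-0.0165)² = +0.013149675
ΔP/P ≈ +0.133815 + 0.013149675 = +0.146964675
New price ≈ 105.66 × (1 + 0.146964675) = 121.1882875605.

$121.19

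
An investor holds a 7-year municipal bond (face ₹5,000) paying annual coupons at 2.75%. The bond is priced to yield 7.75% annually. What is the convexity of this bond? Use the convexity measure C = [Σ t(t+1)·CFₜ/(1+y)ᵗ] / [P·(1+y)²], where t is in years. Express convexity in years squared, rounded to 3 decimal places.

With y = 0.0775:
  t   CF        PV=CF/(1+0.0775)^t    t·PV        t(t+1)·PV
  1       137.50       127.6102       127.6102         255.2204
  2       137.50       118.4317       236.8635         710.5905
  3       137.50       109.9135       329.7404       1,318.9615
  4       137.50       102.0078       408.0314       2,040.1569
  5       137.50        94.6709       473.3543       2,840.1257
  6       137.50        87.8616       527.1695       3,690.1865
  7     5,137.50     3,046.7084    21,326.9585     170,615.6677
  Σ                  3,687.2041    23,429.7277     181,470.9092
P = 3,687.2041.
Convexity = Σ t(t+1)·PV / [P·(1+y)²] = 181,470.9092 / (3,687.2041 × 1.161006) = 42.39116.

42.391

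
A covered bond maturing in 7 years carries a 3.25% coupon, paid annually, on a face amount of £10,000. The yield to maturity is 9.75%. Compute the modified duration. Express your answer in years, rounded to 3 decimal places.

5.659 years

Periodic yield y = 0.0975. First find Macaulay duration:
  t   CF        PV=CF/(1+0.0975)^t    t·PV
  1       325.00       296.1276       296.1276
  2       325.00       269.8201       539.6402
  3       325.00       245.8498       737.5493
  4       325.00       224.0089       896.0355
  5       325.00       204.1083     1,020.5416
  6       325.00       185.9757     1,115.8542
  7    10,325.00     5,383.4212    37,683.9482
  Σ                  6,809.3115    42,289.6965
P = 6,809.3115; Macaulay duration = 42,289.6965 / 6,809.3115 = 6.21057 years.
Modified duration = D_Mac / (1 + y) = 6.21057 / 1.0975 = 5.65883 years.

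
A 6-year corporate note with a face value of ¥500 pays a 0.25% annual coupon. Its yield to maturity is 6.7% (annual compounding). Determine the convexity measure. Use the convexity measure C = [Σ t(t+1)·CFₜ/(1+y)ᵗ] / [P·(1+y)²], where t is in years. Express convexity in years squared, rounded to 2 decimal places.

With y = 0.067:
  t   CF        PV=CF/(1+0.067)^t    t·PV        t(t+1)·PV
  1         1.25         1.1715         1.1715           2.3430
  2         1.25         1.0979         2.1959           6.5877
  3         1.25         1.0290         3.0870          12.3480
  4         1.25         0.9644         3.8576          19.2878
  5         1.25         0.9038         4.5192          27.1150
  6       501.25       339.6784     2,038.0701      14,266.4908
  Σ                    344.8450     2,052.9012      14,334.1723
P = 344.8450.
Convexity = Σ t(t+1)·PV / [P·(1+y)²] = 14,334.1723 / (344.8450 × 1.138489) = 36.51067.

36.51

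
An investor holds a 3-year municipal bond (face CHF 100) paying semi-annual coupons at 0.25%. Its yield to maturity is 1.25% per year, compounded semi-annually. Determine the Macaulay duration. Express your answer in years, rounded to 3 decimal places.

2.990 years

Periodic yield y = 0.00625. Discount each cash flow and weight by its period:
  t   CF        PV=CF/(1+0.00625)^t    t·PV
  1        0.125         0.1242         0.1242
  2        0.125         0.1235         0.2469
  3        0.125         0.1227         0.3681
  4        0.125         0.1219         0.4877
  5        0.125         0.1212         0.6058
  6      100.125        96.4511       578.7066
  Σ                     97.0645       580.5393
Price P = Σ PV = 97.0645.
Macaulay duration = Σ(t·PV) / P = 580.5393 / 97.0645 = 5.98096 half-year periods.
In years: 5.98096 / 2 = 2.99048 years.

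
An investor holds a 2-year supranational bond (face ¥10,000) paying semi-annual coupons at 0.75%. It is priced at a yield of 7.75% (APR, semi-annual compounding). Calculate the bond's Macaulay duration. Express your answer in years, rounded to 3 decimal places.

1.988 years

Periodic yield y = 0.03875. Discount each cash flow and weight by its period:
  t   CF        PV=CF/(1+0.03875)^t    t·PV
  1        37.50        36.1011        36.1011
  2        37.50        34.7544        69.5087
  3        37.50        33.4579       100.3736
  4    10,037.50     8,621.4718    34,485.8871
  Σ                  8,725.7851    34,691.8705
Price P = Σ PV = 8,725.7851.
Macaulay duration = Σ(t·PV) / P = 34,691.8705 / 8,725.7851 = 3.97579 half-year periods.
In years: 3.97579 / 2 = 1.98789 years.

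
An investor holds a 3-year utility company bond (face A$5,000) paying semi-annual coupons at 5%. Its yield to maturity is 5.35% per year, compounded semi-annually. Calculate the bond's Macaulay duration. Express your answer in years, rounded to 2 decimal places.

Periodic yield y = 0.02675. Discount each cash flow and weight by its period:
  t   CF        PV=CF/(1+0.02675)^t    t·PV
  1       125.00       121.7434       121.7434
  2       125.00       118.5716       237.1432
  3       125.00       115.4824       346.4473
  4       125.00       112.4737       449.8950
  5       125.00       109.5435       547.7173
  6     5,125.00     4,374.2701    26,245.6209
  Σ                  4,952.0847    27,948.5669
Price P = Σ PV = 4,952.0847.
Macaulay duration = Σ(t·PV) / P = 27,948.5669 / 4,952.0847 = 5.64380 half-year periods.
In years: 5.64380 / 2 = 2.82190 years.

2.82 years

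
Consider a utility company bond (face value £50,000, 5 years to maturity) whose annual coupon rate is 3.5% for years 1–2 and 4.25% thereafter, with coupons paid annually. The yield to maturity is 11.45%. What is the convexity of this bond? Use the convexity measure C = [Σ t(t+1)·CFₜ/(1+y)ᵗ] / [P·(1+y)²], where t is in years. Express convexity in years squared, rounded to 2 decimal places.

With y = 0.1145:
  t   CF        PV=CF/(1+0.1145)^t    t·PV        t(t+1)·PV
  1     1,750.00     1,570.2109     1,570.2109       3,140.4217
  2     1,750.00     1,408.8926     2,817.7853       8,453.3559
  3     2,125.00     1,535.0365     4,605.1096      18,420.4384
  4     2,125.00     1,377.3320     5,509.3281      27,546.6403
  5    52,125.00    30,314.1715   151,570.8577     909,425.1463
  Σ                 36,205.6436   166,073.2915     966,986.0027
P = 36,205.6436.
Convexity = Σ t(t+1)·PV / [P·(1+y)²] = 966,986.0027 / (36,205.6436 × 1.242110) = 21.50224.

21.50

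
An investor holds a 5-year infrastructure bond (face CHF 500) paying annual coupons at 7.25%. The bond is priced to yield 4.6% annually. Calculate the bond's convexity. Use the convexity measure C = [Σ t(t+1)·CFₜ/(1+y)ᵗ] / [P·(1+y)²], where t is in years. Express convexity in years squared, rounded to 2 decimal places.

23.10

With y = 0.046:
  t   CF        PV=CF/(1+0.046)^t    t·PV        t(t+1)·PV
  1        36.25        34.6558        34.6558          69.3117
  2        36.25        33.1318        66.2635         198.7906
  3        36.25        31.6747        95.0242         380.0968
  4        36.25        30.2818       121.1271         605.6354
  5       536.25       428.2614     2,141.3068      12,847.8405
  Σ                    558.0055     2,458.3774      14,101.6750
P = 558.0055.
Convexity = Σ t(t+1)·PV / [P·(1+y)²] = 14,101.6750 / (558.0055 × 1.094116) = 23.09771.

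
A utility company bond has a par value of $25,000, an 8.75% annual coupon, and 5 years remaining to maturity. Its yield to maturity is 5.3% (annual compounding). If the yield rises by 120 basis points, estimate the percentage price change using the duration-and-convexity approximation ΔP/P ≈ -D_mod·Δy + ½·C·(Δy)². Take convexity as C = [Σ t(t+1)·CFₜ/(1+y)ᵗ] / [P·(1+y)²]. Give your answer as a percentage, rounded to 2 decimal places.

-4.75%

With y = 0.053:
  t   CF        PV=CF/(1+0.053)^t    t·PV        t(t+1)·PV
  1     2,187.50     2,077.3979     2,077.3979       4,154.7958
  2     2,187.50     1,972.8375     3,945.6750      11,837.0251
  3     2,187.50     1,873.5399     5,620.6197      22,482.4789
  4     2,187.50     1,779.2402     7,116.9607      35,584.8036
  5    27,187.50    21,000.3928   105,001.9641     630,011.7845
  Σ                 28,703.4083   123,762.6175     704,070.8879
P = 28,703.4083; D_Mac = 4.31177 yrs; D_mod = 4.09475 yrs; C = 22.12209.
Duration effect: -4.09475 × (+0.012) = -0.049137
Convexity effect: 0.5 × 22.12209 × (0.012)² = +0.0015928
ΔP/P ≈ -0.049137 + 0.0015928 = -0.047544 = -4.7544%.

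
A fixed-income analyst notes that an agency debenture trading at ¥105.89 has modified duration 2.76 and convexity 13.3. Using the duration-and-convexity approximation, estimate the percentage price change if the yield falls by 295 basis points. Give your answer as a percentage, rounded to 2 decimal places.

Duration effect: -D_mod·Δy = -2.76 × (-0.0295) = +0.081420
Convexity effect: ½·C·(Δy)² = 0.5 × 13.3 × (-0.0295)² = +0.0057871625
ΔP/P ≈ +0.081420 + 0.0057871625 = +0.0872071625
= +8.72071625%.

+8.72%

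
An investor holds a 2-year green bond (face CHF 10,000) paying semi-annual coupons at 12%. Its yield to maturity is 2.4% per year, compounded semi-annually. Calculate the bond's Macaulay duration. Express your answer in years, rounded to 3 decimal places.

1.851 years

Periodic yield y = 0.012. Discount each cash flow and weight by its period:
  t   CF        PV=CF/(1+0.012)^t    t·PV
  1       600.00       592.8854       592.8854
  2       600.00       585.8551     1,171.7102
  3       600.00       578.9082     1,736.7246
  4    10,600.00    10,106.1052    40,424.4208
  Σ                 11,863.7539    43,925.7411
Price P = Σ PV = 11,863.7539.
Macaulay duration = Σ(t·PV) / P = 43,925.7411 / 11,863.7539 = 3.70252 half-year periods.
In years: 3.70252 / 2 = 1.85126 years.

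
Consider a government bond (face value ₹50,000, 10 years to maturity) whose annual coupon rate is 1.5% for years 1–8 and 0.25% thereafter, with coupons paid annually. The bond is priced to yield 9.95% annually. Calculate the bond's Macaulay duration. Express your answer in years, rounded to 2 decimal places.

Periodic yield y = 0.0995. Discount each cash flow and weight by its year:
  t   CF        PV=CF/(1+0.0995)^t    t·PV
  1       750.00       682.1282       682.1282
  2       750.00       620.3986     1,240.7972
  3       750.00       564.2552     1,692.7656
  4       750.00       513.1925     2,052.7701
  5       750.00       466.7508     2,333.7541
  6       750.00       424.5119     2,547.0714
  7       750.00       386.0954     2,702.6678
  8       750.00       351.1554     2,809.2435
  9       125.00        53.2296       479.0661
  10   50,125.00    19,413.4199   194,134.1992
  Σ                 23,475.1376   210,674.4632
Price P = Σ PV = 23,475.1376.
Macaulay duration = Σ(t·PV) / P = 210,674.4632 / 23,475.1376 = 8.97437 years.

8.97 years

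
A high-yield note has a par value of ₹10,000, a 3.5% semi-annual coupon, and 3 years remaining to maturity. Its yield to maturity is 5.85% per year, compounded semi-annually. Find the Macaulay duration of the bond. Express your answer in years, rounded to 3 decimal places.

2.869 years

Periodic yield y = 0.02925. Discount each cash flow and weight by its period:
  t   CF        PV=CF/(1+0.02925)^t    t·PV
  1       175.00       170.0267       170.0267
  2       175.00       165.1948       330.3895
  3       175.00       160.5001       481.5004
  4       175.00       155.9389       623.7557
  5       175.00       151.5073       757.5367
  6    10,175.00     8,558.7268    51,352.3608
  Σ                  9,361.8947    53,715.5699
Price P = Σ PV = 9,361.8947.
Macaulay duration = Σ(t·PV) / P = 53,715.5699 / 9,361.8947 = 5.73768 half-year periods.
In years: 5.73768 / 2 = 2.86884 years.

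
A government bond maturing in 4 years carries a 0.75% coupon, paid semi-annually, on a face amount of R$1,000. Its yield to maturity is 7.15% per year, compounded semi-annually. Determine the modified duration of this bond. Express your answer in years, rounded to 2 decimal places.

Periodic yield y = 0.03575. First find Macaulay duration:
  t   CF        PV=CF/(1+0.03575)^t    t·PV
  1         3.75         3.6206         3.6206
  2         3.75         3.4956         6.9912
  3         3.75         3.3749        10.1248
  4         3.75         3.2585        13.0338
  5         3.75         3.1460        15.7299
  6         3.75         3.0374        18.2244
  7         3.75         2.9326        20.5279
  8     1,003.75       757.8548     6,062.8386
  Σ                    780.7203     6,151.0913
P = 780.7203; Macaulay duration = 6,151.0913 / 780.7203 = 7.87874 half-year periods = 3.93937 years.
Modified duration = D_Mac / (1 + y) = 3.93937 / 1.03575 = 3.80340 years.

3.80 years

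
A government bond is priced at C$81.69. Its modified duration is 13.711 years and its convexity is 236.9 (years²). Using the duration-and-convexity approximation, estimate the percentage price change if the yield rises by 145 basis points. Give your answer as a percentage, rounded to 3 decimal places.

Duration effect: -D_mod·Δy = -13.711 × (+0.0145) = -0.1988095
Convexity effect: ½·C·(Δy)² = 0.5 × 236.9 × (0.0145)² = +0.0249041125
ΔP/P ≈ -0.1988095 + 0.0249041125 = -0.1739053875
= -17.39053875%.

-17.391%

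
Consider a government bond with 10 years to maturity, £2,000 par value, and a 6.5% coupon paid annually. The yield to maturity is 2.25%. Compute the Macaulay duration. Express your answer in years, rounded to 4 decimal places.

Periodic yield y = 0.0225. Discount each cash flow and weight by its year:
  t   CF        PV=CF/(1+0.0225)^t    t·PV
  1       130.00       127.1394       127.1394
  2       130.00       124.3417       248.6834
  3       130.00       121.6056       364.8167
  4       130.00       118.9296       475.7185
  5       130.00       116.3126       581.5630
  6       130.00       113.7532       682.5189
  7       130.00       111.2500       778.7502
  8       130.00       108.8020       870.4159
  9       130.00       106.4078       957.6703
  10    2,130.00     1,705.0866    17,050.8658
  Σ                  2,753.6284    22,138.1420
Price P = Σ PV = 2,753.6284.
Macaulay duration = Σ(t·PV) / P = 22,138.1420 / 2,753.6284 = 8.03963 years.

8.0396 years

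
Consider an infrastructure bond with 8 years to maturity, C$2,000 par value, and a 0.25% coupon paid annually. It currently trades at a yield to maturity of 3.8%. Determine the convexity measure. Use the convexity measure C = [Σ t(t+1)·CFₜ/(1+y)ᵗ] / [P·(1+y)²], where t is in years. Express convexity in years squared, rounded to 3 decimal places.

With y = 0.038:
  t   CF        PV=CF/(1+0.038)^t    t·PV        t(t+1)·PV
  1         5.00         4.8170         4.8170           9.6339
  2         5.00         4.6406         9.2812          27.8437
  3         5.00         4.4707        13.4122          53.6487
  4         5.00         4.3071        17.2282          86.1411
  5         5.00         4.1494        20.7469         124.4814
  6         5.00         3.9975        23.9849         167.8940
  7         5.00         3.8511        26.9579         215.6635
  8     2,005.00     1,487.7691    11,902.1532     107,119.3788
  Σ                  1,518.0025    12,018.5815     107,804.6850
P = 1,518.0025.
Convexity = Σ t(t+1)·PV / [P·(1+y)²] = 107,804.6850 / (1,518.0025 × 1.077444) = 65.91290.

65.913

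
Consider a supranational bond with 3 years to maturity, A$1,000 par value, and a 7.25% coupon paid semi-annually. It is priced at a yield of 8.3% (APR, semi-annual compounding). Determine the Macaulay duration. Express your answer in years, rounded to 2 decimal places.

2.75 years

Periodic yield y = 0.0415. Discount each cash flow and weight by its period:
  t   CF        PV=CF/(1+0.0415)^t    t·PV
  1        36.25        34.8056        34.8056
  2        36.25        33.4187        66.8374
  3        36.25        32.0871        96.2612
  4        36.25        30.8085       123.2341
  5        36.25        29.5809       147.9046
  6     1,036.25       811.9119     4,871.4713
  Σ                    972.6127     5,340.5142
Price P = Σ PV = 972.6127.
Macaulay duration = Σ(t·PV) / P = 5,340.5142 / 972.6127 = 5.49090 half-year periods.
In years: 5.49090 / 2 = 2.74545 years.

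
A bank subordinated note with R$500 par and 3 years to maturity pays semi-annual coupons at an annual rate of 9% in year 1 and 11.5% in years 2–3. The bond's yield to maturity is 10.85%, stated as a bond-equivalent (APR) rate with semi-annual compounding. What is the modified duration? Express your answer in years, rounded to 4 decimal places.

Periodic yield y = 0.05425. First find Macaulay duration:
  t   CF        PV=CF/(1+0.05425)^t    t·PV
  1        22.50        21.3422        21.3422
  2        22.50        20.2440        40.4879
  3        28.75        24.5362        73.6086
  4        28.75        23.2736        93.0944
  5        28.75        22.0760       110.3799
  6       528.75       385.1135     2,310.6809
  Σ                    496.5854     2,649.5938
P = 496.5854; Macaulay duration = 2,649.5938 / 496.5854 = 5.33563 half-year periods = 2.66781 years.
Modified duration = D_Mac / (1 + y) = 2.66781 / 1.05425 = 2.53053 years.

2.5305 years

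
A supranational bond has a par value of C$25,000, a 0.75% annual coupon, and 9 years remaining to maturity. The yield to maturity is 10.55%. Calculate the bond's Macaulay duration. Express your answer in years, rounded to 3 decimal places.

Periodic yield y = 0.1055. Discount each cash flow and weight by its year:
  t   CF        PV=CF/(1+0.1055)^t    t·PV
  1       187.50       169.6065       169.6065
  2       187.50       153.4206       306.8413
  3       187.50       138.7794       416.3382
  4       187.50       125.5354       502.1417
  5       187.50       113.5553       567.7767
  6       187.50       102.7185       616.3112
  7       187.50        92.9159       650.4113
  8       187.50        84.0488       672.3901
  9    25,187.50    10,213.0708    91,917.6369
  Σ                 11,193.6513    95,819.4538
Price P = Σ PV = 11,193.6513.
Macaulay duration = Σ(t·PV) / P = 95,819.4538 / 11,193.6513 = 8.56016 years.

8.560 years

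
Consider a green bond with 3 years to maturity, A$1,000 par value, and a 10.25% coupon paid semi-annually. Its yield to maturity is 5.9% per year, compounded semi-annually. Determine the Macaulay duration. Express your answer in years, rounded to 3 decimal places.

2.679 years

Periodic yield y = 0.0295. Discount each cash flow and weight by its period:
  t   CF        PV=CF/(1+0.0295)^t    t·PV
  1        51.25        49.7814        49.7814
  2        51.25        48.3550        96.7100
  3        51.25        46.9694       140.9081
  4        51.25        45.6235       182.4939
  5        51.25        44.3162       221.5808
  6     1,051.25       882.9740     5,297.8438
  Σ                  1,118.0194     5,989.3181
Price P = Σ PV = 1,118.0194.
Macaulay duration = Σ(t·PV) / P = 5,989.3181 / 1,118.0194 = 5.35708 half-year periods.
In years: 5.35708 / 2 = 2.67854 years.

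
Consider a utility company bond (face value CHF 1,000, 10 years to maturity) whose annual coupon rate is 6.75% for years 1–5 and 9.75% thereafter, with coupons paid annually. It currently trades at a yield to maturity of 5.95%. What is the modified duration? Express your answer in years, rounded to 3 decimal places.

7.248 years

Periodic yield y = 0.0595. First find Macaulay duration:
  t   CF        PV=CF/(1+0.0595)^t    t·PV
  1        67.50        63.7093        63.7093
  2        67.50        60.1315       120.2629
  3        67.50        56.7546       170.2637
  4        67.50        53.5673       214.2693
  5        67.50        50.5591       252.7953
  6        97.50        68.9285       413.5710
  7        97.50        65.0576       455.4030
  8        97.50        61.4040       491.2323
  9        97.50        57.9557       521.6011
  10    1,097.50       615.7365     6,157.3653
  Σ                  1,153.8040     8,860.4733
P = 1,153.8040; Macaulay duration = 8,860.4733 / 1,153.8040 = 7.67936 years.
Modified duration = D_Mac / (1 + y) = 7.67936 / 1.0595 = 7.24810 years.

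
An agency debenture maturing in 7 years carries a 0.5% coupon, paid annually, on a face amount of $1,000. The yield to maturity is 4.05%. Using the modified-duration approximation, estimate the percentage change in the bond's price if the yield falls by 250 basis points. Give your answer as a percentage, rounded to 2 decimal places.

+16.53%

Periodic yield y = 0.0405. Modified duration first:
  t   CF        PV=CF/(1+0.0405)^t    t·PV
  1         5.00         4.8054         4.8054
  2         5.00         4.6183         9.2367
  3         5.00         4.4386        13.3157
  4         5.00         4.2658        17.0632
  5         5.00         4.0998        20.4989
  6         5.00         3.9402        23.6412
  7     1,005.00       761.1521     5,328.0649
  Σ                    787.3202     5,416.6260
P = 787.3202; D_Mac = 6.87983 yrs; D_mod = 6.87983/(1+0.0405) = 6.61204 yrs.
ΔP/P ≈ -D_mod · Δy = -6.61204 × (-0.025) = +0.165301 = +16.5301%.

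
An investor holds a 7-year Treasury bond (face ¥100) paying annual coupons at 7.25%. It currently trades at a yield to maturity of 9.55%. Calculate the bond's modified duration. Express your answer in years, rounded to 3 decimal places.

5.149 years

Periodic yield y = 0.0955. First find Macaulay duration:
  t   CF        PV=CF/(1+0.0955)^t    t·PV
  1         7.25         6.6180         6.6180
  2         7.25         6.0411        12.0821
  3         7.25         5.5144        16.5433
  4         7.25         5.0337        20.1349
  5         7.25         4.5949        22.9745
  6         7.25         4.1943        25.1660
  7       107.25        56.6384       396.4685
  Σ                     88.6348       499.9873
P = 88.6348; Macaulay duration = 499.9873 / 88.6348 = 5.64098 years.
Modified duration = D_Mac / (1 + y) = 5.64098 / 1.0955 = 5.14923 years.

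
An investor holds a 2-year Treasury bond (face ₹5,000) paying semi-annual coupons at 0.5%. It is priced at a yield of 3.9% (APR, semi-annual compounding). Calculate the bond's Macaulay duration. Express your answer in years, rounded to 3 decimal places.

1.992 years

Periodic yield y = 0.0195. Discount each cash flow and weight by its period:
  t   CF        PV=CF/(1+0.0195)^t    t·PV
  1        12.50        12.2609        12.2609
  2        12.50        12.0264        24.0528
  3        12.50        11.7964        35.3891
  4     5,012.50     4,639.8663    18,559.4652
  Σ                  4,675.9500    18,631.1680
Price P = Σ PV = 4,675.9500.
Macaulay duration = Σ(t·PV) / P = 18,631.1680 / 4,675.9500 = 3.98447 half-year periods.
In years: 3.98447 / 2 = 1.99223 years.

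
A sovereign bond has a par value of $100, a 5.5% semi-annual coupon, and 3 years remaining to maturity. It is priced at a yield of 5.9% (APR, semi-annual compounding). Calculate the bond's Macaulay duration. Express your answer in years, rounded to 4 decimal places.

Periodic yield y = 0.0295. Discount each cash flow and weight by its period:
  t   CF        PV=CF/(1+0.0295)^t    t·PV
  1         2.75         2.6712         2.6712
  2         2.75         2.5947         5.1893
  3         2.75         2.5203         7.5609
  4         2.75         2.4481         9.7924
  5         2.75         2.3779        11.8897
  6       102.75        86.3026       517.8154
  Σ                     98.9148       554.9189
Price P = Σ PV = 98.9148.
Macaulay duration = Σ(t·PV) / P = 554.9189 / 98.9148 = 5.61007 half-year periods.
In years: 5.61007 / 2 = 2.80504 years.

2.8050 years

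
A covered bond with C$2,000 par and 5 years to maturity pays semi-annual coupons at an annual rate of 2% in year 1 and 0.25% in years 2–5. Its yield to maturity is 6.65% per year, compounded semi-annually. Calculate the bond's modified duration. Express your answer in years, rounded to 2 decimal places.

4.72 years

Periodic yield y = 0.03325. First find Macaulay duration:
  t   CF        PV=CF/(1+0.03325)^t    t·PV
  1        20.00        19.3564        19.3564
  2        20.00        18.7335        37.4670
  3         2.50         2.2663         6.7990
  4         2.50         2.1934         8.7736
  5         2.50         2.1228        10.6141
  6         2.50         2.0545        12.3270
  7         2.50         1.9884        13.9187
  8         2.50         1.9244        15.3952
  9         2.50         1.8625        16.7623
  10    2,002.50     1,443.8377    14,438.3773
  Σ                  1,496.3400    14,579.7907
P = 1,496.3400; Macaulay duration = 14,579.7907 / 1,496.3400 = 9.74364 half-year periods = 4.87182 years.
Modified duration = D_Mac / (1 + y) = 4.87182 / 1.03325 = 4.71504 years.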